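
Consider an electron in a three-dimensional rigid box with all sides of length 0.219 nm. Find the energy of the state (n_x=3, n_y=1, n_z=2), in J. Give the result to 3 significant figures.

For a 3D rectangular well E = (h²/8m_e)·Σ n_i²/L_i² = (6.626×10^-34)²/(8·9.109×10^-31) · [3²/(0.219 nm)² + 1²/(0.219 nm)² + 2²/(0.219 nm)²].
Evaluating gives E = 1.76×10^-17 J.

E = 1.76×10^-17 J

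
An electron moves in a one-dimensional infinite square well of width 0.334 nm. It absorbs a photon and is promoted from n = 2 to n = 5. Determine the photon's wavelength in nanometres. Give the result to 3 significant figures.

E_1 = h²/(8m_eL²) = 5.401×10^-19 J, so ΔE = (5² − 2²)E_1 = 1.134×10^-17 J.
λ = hc/ΔE = (6.626×10^-34·2.998×10^8)/1.134×10^-17 = 1.75×10^-8 m = 17.5 nm.

λ = 17.5 nm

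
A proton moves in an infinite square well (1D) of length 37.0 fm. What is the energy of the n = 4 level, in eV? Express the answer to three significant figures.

For an infinite well E_n = n²h²/(8m_pL²), so E_1 = h²/(8m_pL²) = (6.626×10^-34)²/(8·1.673×10^-27·(3.70×10^-14 m)²) = 2.396×10^-14 J.
Then E_4 = 4²·E_1 = 16·2.396×10^-14 J = 3.834×10^-13 J.
Converting, E_4 = 3.834×10^-13 J / (1.602×10^-19 J/eV) = 2.39×10^6 eV.

E_4 = 2.39×10^6 eV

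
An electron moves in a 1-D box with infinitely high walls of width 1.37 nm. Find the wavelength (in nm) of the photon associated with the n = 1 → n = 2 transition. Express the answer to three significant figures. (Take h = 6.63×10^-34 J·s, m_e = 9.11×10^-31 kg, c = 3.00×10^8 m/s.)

E_1 = h²/(8m_eL²) = 3.213×10^-20 J, so ΔE = (2² − 1²)E_1 = 9.639×10^-20 J.
λ = hc/ΔE = (6.63×10^-34·3.00×10^8)/9.639×10^-20 = 2.06×10^-6 m = 2.06×10^3 nm.

λ = 2.06×10^3 nm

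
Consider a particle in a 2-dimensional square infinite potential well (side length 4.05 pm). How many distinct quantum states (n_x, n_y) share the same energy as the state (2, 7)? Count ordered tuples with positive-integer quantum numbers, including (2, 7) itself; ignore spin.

The level has n_x² + n_y² = 53. The ordered positive-integer solutions are (2, 7), (7, 2).
That gives 2 states.

degeneracy = 2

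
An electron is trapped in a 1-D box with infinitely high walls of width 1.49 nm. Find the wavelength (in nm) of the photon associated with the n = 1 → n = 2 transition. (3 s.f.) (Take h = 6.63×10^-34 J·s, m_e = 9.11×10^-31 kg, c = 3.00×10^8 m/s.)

E_1 = h²/(8m_eL²) = 2.717×10^-20 J, so ΔE = (2² − 1²)E_1 = 8.151×10^-20 J.
λ = hc/ΔE = (6.63×10^-34·3.00×10^8)/8.151×10^-20 = 2.44×10^-6 m = 2.44×10^3 nm.

λ = 2.44×10^3 nm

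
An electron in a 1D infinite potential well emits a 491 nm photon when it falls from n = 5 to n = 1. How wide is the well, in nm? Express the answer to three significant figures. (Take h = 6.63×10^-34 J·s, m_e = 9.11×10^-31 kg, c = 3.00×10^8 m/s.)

L = 1.89 nm

The photon carries ΔE = hc/λ = 6.63×10^-34·3.00×10^8/4.91×10^-7 m = 4.051×10^-19 J.
Since ΔE = (5² − 1²)E_1, E_1 = 1.688×10^-20 J, and L = h/√(8m_eE_1) = 1.89×10^-9 m = 1.89 nm.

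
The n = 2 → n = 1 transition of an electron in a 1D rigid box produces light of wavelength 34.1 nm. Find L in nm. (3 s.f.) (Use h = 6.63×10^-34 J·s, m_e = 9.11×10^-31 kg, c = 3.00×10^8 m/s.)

L = 0.176 nm

The photon carries ΔE = hc/λ = 6.63×10^-34·3.00×10^8/3.41×10^-8 m = 5.833×10^-18 J.
Since ΔE = (2² − 1²)E_1, E_1 = 1.944×10^-18 J, and L = h/√(8m_eE_1) = 1.76×10^-10 m = 0.176 nm.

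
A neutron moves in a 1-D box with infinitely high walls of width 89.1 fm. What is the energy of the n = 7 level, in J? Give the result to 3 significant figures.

For an infinite well E_n = n²h²/(8m_nL²), so E_1 = h²/(8m_nL²) = (6.626×10^-34)²/(8·1.675×10^-27·(8.91×10^-14 m)²) = 4.127×10^-15 J.
Then E_7 = 7²·E_1 = 49·4.127×10^-15 J = 2.02×10^-13 J.

E_7 = 2.02×10^-13 J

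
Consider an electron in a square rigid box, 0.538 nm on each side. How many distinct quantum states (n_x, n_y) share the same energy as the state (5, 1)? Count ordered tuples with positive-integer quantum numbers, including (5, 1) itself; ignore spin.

degeneracy = 2

The level has n_x² + n_y² = 26. The ordered positive-integer solutions are (1, 5), (5, 1).
That gives 2 states.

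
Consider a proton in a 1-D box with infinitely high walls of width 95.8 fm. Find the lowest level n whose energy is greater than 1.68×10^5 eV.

E_1 = h²/(8m_pL²) = 3.574×10^-15 J = 2.231×10^4 eV.
Need n² > 1.68×10^5/2.231×10^4 = 7.530, i.e. n > 2.744.
The smallest integer satisfying this is n = 3.

n = 3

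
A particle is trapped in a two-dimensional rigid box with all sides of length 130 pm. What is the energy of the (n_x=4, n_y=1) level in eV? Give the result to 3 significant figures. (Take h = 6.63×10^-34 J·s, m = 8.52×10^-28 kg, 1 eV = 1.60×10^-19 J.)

For a 2D rectangular well E = (h²/8m)·Σ n_i²/L_i² = (6.63×10^-34)²/(8·8.52×10^-28) · [4²/(130 pm)² + 1²/(130 pm)²].
Evaluating gives E = 6.487×10^-20 J = 0.405 eV.

E = 0.405 eV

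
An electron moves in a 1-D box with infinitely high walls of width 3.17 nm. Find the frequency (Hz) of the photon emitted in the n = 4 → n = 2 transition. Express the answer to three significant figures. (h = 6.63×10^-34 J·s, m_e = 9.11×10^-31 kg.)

E_1 = h²/(8m_eL²) = 6.002×10^-21 J and ΔE = (4² − 2²)E_1 = 7.202×10^-20 J.
f = ΔE/h = 7.202×10^-20/6.63×10^-34 = 1.09×10^14 Hz.

f = 1.09×10^14 Hz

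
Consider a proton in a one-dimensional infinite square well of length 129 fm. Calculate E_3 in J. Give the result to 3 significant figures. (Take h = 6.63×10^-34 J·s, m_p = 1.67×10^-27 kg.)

E_3 = 1.78×10^-14 J

For an infinite well E_n = n²h²/(8m_pL²), so E_1 = h²/(8m_pL²) = (6.63×10^-34)²/(8·1.67×10^-27·(1.29×10^-13 m)²) = 1.977×10^-15 J.
Then E_3 = 3²·E_1 = 9·1.977×10^-15 J = 1.78×10^-14 J.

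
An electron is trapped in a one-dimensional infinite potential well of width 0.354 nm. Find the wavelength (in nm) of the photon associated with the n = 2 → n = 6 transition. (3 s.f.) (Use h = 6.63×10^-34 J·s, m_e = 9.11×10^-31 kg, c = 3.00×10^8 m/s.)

λ = 12.9 nm

E_1 = h²/(8m_eL²) = 4.813×10^-19 J, so ΔE = (6² − 2²)E_1 = 1.540×10^-17 J.
λ = hc/ΔE = (6.63×10^-34·3.00×10^8)/1.540×10^-17 = 1.29×10^-8 m = 12.9 nm.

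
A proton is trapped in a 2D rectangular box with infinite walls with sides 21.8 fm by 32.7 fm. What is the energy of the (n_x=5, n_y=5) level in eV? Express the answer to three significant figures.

E = 1.56×10^7 eV

For a 2D rectangular well E = (h²/8m_p)·Σ n_i²/L_i² = (6.626×10^-34)²/(8·1.673×10^-27) · [5²/(21.8 fm)² + 5²/(32.7 fm)²].
Evaluating gives E = 2.493×10^-12 J = 1.56×10^7 eV.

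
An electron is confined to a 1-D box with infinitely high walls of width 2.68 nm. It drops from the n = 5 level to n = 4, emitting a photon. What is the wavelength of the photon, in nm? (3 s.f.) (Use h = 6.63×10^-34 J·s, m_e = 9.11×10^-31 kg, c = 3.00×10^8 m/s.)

E_1 = h²/(8m_eL²) = 8.397×10^-21 J, so ΔE = (5² − 4²)E_1 = 7.557×10^-20 J.
λ = hc/ΔE = (6.63×10^-34·3.00×10^8)/7.557×10^-20 = 2.63×10^-6 m = 2.63×10^3 nm.

λ = 2.63×10^3 nm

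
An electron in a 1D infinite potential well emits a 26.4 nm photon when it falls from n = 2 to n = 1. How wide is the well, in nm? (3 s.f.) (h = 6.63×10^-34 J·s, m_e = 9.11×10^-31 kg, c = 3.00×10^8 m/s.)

The photon carries ΔE = hc/λ = 6.63×10^-34·3.00×10^8/2.64×10^-8 m = 7.534×10^-18 J.
Since ΔE = (2² − 1²)E_1, E_1 = 2.511×10^-18 J, and L = h/√(8m_eE_1) = 1.55×10^-10 m = 0.155 nm.

L = 0.155 nm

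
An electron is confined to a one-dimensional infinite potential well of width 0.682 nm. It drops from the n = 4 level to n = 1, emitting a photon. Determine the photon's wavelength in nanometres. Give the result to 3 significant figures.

λ = 102 nm

E_1 = h²/(8m_eL²) = 1.295×10^-19 J, so ΔE = (4² − 1²)E_1 = 1.942×10^-18 J.
λ = hc/ΔE = (6.626×10^-34·2.998×10^8)/1.942×10^-18 = 1.02×10^-7 m = 102 nm.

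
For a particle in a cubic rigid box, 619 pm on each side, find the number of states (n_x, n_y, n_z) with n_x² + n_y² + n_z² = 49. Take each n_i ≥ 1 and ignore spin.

degeneracy = 6

The level has n_x² + n_y² + n_z² = 49. The ordered positive-integer solutions are (2, 3, 6), (2, 6, 3), (3, 2, 6), (3, 6, 2), (6, 2, 3), (6, 3, 2).
That gives 6 states.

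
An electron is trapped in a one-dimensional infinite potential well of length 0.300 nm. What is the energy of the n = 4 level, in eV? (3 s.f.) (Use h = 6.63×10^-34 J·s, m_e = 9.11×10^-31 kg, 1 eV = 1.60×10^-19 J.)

E_4 = 67.0 eV

For an infinite well E_n = n²h²/(8m_eL²), so E_1 = h²/(8m_eL²) = (6.63×10^-34)²/(8·9.11×10^-31·(3.00×10^-10 m)²) = 6.702×10^-19 J.
Then E_4 = 4²·E_1 = 16·6.702×10^-19 J = 1.072×10^-17 J.
Converting, E_4 = 1.072×10^-17 J / (1.60×10^-19 J/eV) = 67.0 eV.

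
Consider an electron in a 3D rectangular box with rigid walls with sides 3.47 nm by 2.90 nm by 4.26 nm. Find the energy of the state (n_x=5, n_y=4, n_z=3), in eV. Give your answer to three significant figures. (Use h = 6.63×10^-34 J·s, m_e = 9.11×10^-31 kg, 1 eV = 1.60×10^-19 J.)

For a 3D rectangular well E = (h²/8m_e)·Σ n_i²/L_i² = (6.63×10^-34)²/(8·9.11×10^-31) · [5²/(3.47 nm)² + 4²/(2.90 nm)² + 3²/(4.26 nm)²].
Evaluating gives E = 2.699×10^-19 J = 1.69 eV.

E = 1.69 eV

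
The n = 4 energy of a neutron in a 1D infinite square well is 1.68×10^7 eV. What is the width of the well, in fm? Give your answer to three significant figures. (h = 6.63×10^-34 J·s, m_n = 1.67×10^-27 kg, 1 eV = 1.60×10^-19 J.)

From E_n = n²h²/(8m_nL²), L = n·h/√(8m_nE_n).
E_4 = 1.68×10^7 eV = 2.688×10^-12 J, so L = 4·6.63×10^-34/√(8·1.67×10^-27·2.688×10^-12) = 1.40×10^-14 m = 14.0 fm.

L = 14.0 fm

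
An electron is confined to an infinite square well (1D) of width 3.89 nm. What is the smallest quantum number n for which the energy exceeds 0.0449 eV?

E_1 = h²/(8m_eL²) = 3.981×10^-21 J = 0.02485 eV.
Need n² > 0.0449/0.02485 = 1.807, i.e. n > 1.344.
The smallest integer satisfying this is n = 2.

n = 2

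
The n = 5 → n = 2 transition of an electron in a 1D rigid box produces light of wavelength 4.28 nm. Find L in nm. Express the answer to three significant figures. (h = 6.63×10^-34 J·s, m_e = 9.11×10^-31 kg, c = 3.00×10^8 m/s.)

The photon carries ΔE = hc/λ = 6.63×10^-34·3.00×10^8/4.28×10^-9 m = 4.647×10^-17 J.
Since ΔE = (5² − 2²)E_1, E_1 = 2.213×10^-18 J, and L = h/√(8m_eE_1) = 1.65×10^-10 m = 0.165 nm.

L = 0.165 nm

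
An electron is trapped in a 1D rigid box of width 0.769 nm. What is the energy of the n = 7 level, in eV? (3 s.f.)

E_7 = 31.2 eV

For an infinite well E_n = n²h²/(8m_eL²), so E_1 = h²/(8m_eL²) = (6.626×10^-34)²/(8·9.109×10^-31·(7.69×10^-10 m)²) = 1.019×10^-19 J.
Then E_7 = 7²·E_1 = 49·1.019×10^-19 J = 4.993×10^-18 J.
Converting, E_7 = 4.993×10^-18 J / (1.602×10^-19 J/eV) = 31.2 eV.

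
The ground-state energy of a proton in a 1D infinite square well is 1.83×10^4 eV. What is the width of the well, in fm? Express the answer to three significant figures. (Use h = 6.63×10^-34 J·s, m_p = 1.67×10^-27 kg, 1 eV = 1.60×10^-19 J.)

L = 106 fm

From E_n = n²h²/(8m_pL²), L = n·h/√(8m_pE_n).
E_1 = 1.83×10^4 eV = 2.928×10^-15 J, so L = 1·6.63×10^-34/√(8·1.67×10^-27·2.928×10^-15) = 1.06×10^-13 m = 106 fm.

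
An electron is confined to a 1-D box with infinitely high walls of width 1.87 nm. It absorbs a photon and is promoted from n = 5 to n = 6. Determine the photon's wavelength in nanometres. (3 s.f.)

λ = 1.05×10^3 nm

E_1 = h²/(8m_eL²) = 1.723×10^-20 J, so ΔE = (6² − 5²)E_1 = 1.895×10^-19 J.
λ = hc/ΔE = (6.626×10^-34·2.998×10^8)/1.895×10^-19 = 1.05×10^-6 m = 1.05×10^3 nm.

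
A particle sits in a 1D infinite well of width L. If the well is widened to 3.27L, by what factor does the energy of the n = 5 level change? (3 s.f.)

0.0935

E_n ∝ 1/L², so the energy scales by 1/3.27² = 0.0935.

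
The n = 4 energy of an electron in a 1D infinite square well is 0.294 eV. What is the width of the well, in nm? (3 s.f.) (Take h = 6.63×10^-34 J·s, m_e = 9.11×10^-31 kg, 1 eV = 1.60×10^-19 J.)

From E_n = n²h²/(8m_eL²), L = n·h/√(8m_eE_n).
E_4 = 0.294 eV = 4.704×10^-20 J, so L = 4·6.63×10^-34/√(8·9.11×10^-31·4.704×10^-20) = 4.53×10^-9 m = 4.53 nm.

L = 4.53 nm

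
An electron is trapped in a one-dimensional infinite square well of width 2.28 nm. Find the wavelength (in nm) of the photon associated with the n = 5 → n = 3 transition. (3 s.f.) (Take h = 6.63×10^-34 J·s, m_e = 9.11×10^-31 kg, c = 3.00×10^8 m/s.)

E_1 = h²/(8m_eL²) = 1.160×10^-20 J, so ΔE = (5² − 3²)E_1 = 1.856×10^-19 J.
λ = hc/ΔE = (6.63×10^-34·3.00×10^8)/1.856×10^-19 = 1.07×10^-6 m = 1.07×10^3 nm.

λ = 1.07×10^3 nm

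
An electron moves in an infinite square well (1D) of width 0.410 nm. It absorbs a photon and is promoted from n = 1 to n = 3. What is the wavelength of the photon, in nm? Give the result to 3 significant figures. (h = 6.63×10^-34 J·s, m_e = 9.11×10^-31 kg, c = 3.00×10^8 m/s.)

E_1 = h²/(8m_eL²) = 3.588×10^-19 J, so ΔE = (3² − 1²)E_1 = 2.870×10^-18 J.
λ = hc/ΔE = (6.63×10^-34·3.00×10^8)/2.870×10^-18 = 6.93×10^-8 m = 69.3 nm.

λ = 69.3 nm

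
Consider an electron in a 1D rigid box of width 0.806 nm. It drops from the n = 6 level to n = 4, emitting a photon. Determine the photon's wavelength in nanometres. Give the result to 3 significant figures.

E_1 = h²/(8m_eL²) = 9.274×10^-20 J, so ΔE = (6² − 4²)E_1 = 1.855×10^-18 J.
λ = hc/ΔE = (6.626×10^-34·2.998×10^8)/1.855×10^-18 = 1.07×10^-7 m = 107 nm.

λ = 107 nm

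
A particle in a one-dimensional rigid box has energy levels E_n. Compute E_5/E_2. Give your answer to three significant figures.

E_n ∝ n², so E_5/E_2 = 5²/2² = 25/4 = 6.25.

6.25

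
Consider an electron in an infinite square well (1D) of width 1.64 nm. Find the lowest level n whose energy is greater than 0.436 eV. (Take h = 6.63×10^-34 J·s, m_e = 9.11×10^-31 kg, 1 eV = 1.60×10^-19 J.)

E_1 = h²/(8m_eL²) = 2.242×10^-20 J = 0.1401 eV.
Need n² > 0.436/0.1401 = 3.112, i.e. n > 1.764.
The smallest integer satisfying this is n = 2.

n = 2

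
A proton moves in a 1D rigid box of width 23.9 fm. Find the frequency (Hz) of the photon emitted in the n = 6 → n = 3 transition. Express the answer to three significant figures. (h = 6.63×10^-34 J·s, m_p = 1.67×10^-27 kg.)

E_1 = h²/(8m_pL²) = 5.760×10^-14 J and ΔE = (6² − 3²)E_1 = 1.555×10^-12 J.
f = ΔE/h = 1.555×10^-12/6.63×10^-34 = 2.35×10^21 Hz.

f = 2.35×10^21 Hz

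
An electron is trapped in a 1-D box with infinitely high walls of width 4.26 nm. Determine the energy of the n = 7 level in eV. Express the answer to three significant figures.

E_7 = 1.02 eV

For an infinite well E_n = n²h²/(8m_eL²), so E_1 = h²/(8m_eL²) = (6.626×10^-34)²/(8·9.109×10^-31·(4.26×10^-9 m)²) = 3.320×10^-21 J.
Then E_7 = 7²·E_1 = 49·3.320×10^-21 J = 1.627×10^-19 J.
Converting, E_7 = 1.627×10^-19 J / (1.602×10^-19 J/eV) = 1.02 eV.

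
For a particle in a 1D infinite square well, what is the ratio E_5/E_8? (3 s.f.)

0.391

E_n ∝ n², so E_5/E_8 = 5²/8² = 25/64 = 0.391.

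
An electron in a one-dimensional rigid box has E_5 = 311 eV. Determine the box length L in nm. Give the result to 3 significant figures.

From E_n = n²h²/(8m_eL²), L = n·h/√(8m_eE_n).
E_5 = 311 eV = 4.982×10^-17 J, so L = 5·6.626×10^-34/√(8·9.109×10^-31·4.982×10^-17) = 1.74×10^-10 m = 0.174 nm.

L = 0.174 nm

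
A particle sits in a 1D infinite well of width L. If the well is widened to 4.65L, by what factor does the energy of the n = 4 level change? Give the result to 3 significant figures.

E_n ∝ 1/L², so the energy scales by 1/4.65² = 0.0462.

0.0462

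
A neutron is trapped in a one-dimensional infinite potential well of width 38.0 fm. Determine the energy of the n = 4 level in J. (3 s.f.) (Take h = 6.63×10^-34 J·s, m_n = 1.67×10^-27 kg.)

E_4 = 3.65×10^-13 J

For an infinite well E_n = n²h²/(8m_nL²), so E_1 = h²/(8m_nL²) = (6.63×10^-34)²/(8·1.67×10^-27·(3.80×10^-14 m)²) = 2.279×10^-14 J.
Then E_4 = 4²·E_1 = 16·2.279×10^-14 J = 3.65×10^-13 J.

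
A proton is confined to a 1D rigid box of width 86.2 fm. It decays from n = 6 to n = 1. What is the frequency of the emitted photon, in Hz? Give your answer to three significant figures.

f = 2.33×10^20 Hz

E_1 = h²/(8m_pL²) = 4.415×10^-15 J and ΔE = (6² − 1²)E_1 = 1.545×10^-13 J.
f = ΔE/h = 1.545×10^-13/6.626×10^-34 = 2.33×10^20 Hz.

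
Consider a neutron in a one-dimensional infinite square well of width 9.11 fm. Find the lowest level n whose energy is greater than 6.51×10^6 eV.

E_1 = h²/(8m_nL²) = 3.948×10^-13 J = 2.464×10^6 eV.
Need n² > 6.51×10^6/2.464×10^6 = 2.642, i.e. n > 1.625.
The smallest integer satisfying this is n = 2.

n = 2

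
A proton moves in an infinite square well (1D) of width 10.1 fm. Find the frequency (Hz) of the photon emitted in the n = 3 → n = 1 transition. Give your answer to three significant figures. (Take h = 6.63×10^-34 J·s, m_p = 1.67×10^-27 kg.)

f = 3.89×10^21 Hz

E_1 = h²/(8m_pL²) = 3.225×10^-13 J and ΔE = (3² − 1²)E_1 = 2.580×10^-12 J.
f = ΔE/h = 2.580×10^-12/6.63×10^-34 = 3.89×10^21 Hz.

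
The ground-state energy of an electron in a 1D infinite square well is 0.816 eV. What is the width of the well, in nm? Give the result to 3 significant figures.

L = 0.679 nm

From E_n = n²h²/(8m_eL²), L = n·h/√(8m_eE_n).
E_1 = 0.816 eV = 1.307×10^-19 J, so L = 1·6.626×10^-34/√(8·9.109×10^-31·1.307×10^-19) = 6.79×10^-10 m = 0.679 nm.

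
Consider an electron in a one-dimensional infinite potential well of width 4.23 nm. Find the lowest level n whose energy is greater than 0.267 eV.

n = 4

E_1 = h²/(8m_eL²) = 3.367×10^-21 J = 0.02102 eV.
Need n² > 0.267/0.02102 = 12.70, i.e. n > 3.564.
The smallest integer satisfying this is n = 4.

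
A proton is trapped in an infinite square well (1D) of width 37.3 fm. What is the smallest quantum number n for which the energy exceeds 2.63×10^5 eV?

n = 2

E_1 = h²/(8m_pL²) = 2.358×10^-14 J = 1.472×10^5 eV.
Need n² > 2.63×10^5/1.472×10^5 = 1.787, i.e. n > 1.337.
The smallest integer satisfying this is n = 2.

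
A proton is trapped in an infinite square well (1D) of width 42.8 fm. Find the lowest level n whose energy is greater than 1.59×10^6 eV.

E_1 = h²/(8m_pL²) = 1.791×10^-14 J = 1.118×10^5 eV.
Need n² > 1.59×10^6/1.118×10^5 = 14.22, i.e. n > 3.771.
The smallest integer satisfying this is n = 4.

n = 4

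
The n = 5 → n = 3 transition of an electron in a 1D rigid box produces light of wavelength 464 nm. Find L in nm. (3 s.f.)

The photon carries ΔE = hc/λ = 6.626×10^-34·2.998×10^8/4.64×10^-7 m = 4.281×10^-19 J.
Since ΔE = (5² − 3²)E_1, E_1 = 2.676×10^-20 J, and L = h/√(8m_eE_1) = 1.50×10^-9 m = 1.50 nm.

L = 1.50 nm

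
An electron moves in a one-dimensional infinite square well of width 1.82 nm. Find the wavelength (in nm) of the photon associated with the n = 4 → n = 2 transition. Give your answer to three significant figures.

λ = 910 nm

E_1 = h²/(8m_eL²) = 1.819×10^-20 J, so ΔE = (4² − 2²)E_1 = 2.183×10^-19 J.
λ = hc/ΔE = (6.626×10^-34·2.998×10^8)/2.183×10^-19 = 9.10×10^-7 m = 910 nm.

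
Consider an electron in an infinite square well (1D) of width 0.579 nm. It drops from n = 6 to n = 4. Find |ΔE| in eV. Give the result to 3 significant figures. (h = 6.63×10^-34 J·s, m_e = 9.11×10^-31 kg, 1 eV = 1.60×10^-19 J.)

E_1 = h²/(8m_eL²) = 1.799×10^-19 J.
|ΔE| = |6² − 4²|·E_1 = 20·1.799×10^-19 J = 3.598×10^-18 J = 22.5 eV.

|ΔE| = 22.5 eV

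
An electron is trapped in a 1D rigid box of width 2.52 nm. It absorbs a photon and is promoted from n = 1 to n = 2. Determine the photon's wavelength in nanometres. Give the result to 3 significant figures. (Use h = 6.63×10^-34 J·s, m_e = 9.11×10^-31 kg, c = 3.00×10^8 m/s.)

λ = 6.98×10^3 nm

E_1 = h²/(8m_eL²) = 9.498×10^-21 J, so ΔE = (2² − 1²)E_1 = 2.849×10^-20 J.
λ = hc/ΔE = (6.63×10^-34·3.00×10^8)/2.849×10^-20 = 6.98×10^-6 m = 6.98×10^3 nm.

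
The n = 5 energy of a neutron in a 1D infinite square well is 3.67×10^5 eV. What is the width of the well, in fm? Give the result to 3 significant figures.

From E_n = n²h²/(8m_nL²), L = n·h/√(8m_nE_n).
E_5 = 3.67×10^5 eV = 5.879×10^-14 J, so L = 5·6.626×10^-34/√(8·1.675×10^-27·5.879×10^-14) = 1.18×10^-13 m = 118 fm.

L = 118 fm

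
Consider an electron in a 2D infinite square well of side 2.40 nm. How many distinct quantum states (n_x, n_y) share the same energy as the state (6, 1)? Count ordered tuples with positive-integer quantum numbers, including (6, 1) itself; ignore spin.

degeneracy = 2

The level has n_x² + n_y² = 37. The ordered positive-integer solutions are (1, 6), (6, 1).
That gives 2 states.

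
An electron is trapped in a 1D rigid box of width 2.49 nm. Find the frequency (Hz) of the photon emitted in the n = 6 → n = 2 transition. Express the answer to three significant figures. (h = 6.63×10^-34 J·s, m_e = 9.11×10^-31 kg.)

E_1 = h²/(8m_eL²) = 9.728×10^-21 J and ΔE = (6² − 2²)E_1 = 3.113×10^-19 J.
f = ΔE/h = 3.113×10^-19/6.63×10^-34 = 4.70×10^14 Hz.

f = 4.70×10^14 Hz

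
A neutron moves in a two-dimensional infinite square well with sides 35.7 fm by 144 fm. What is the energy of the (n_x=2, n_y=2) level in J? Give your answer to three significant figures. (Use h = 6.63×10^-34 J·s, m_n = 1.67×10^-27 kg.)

For a 2D rectangular well E = (h²/8m_n)·Σ n_i²/L_i² = (6.63×10^-34)²/(8·1.67×10^-27) · [2²/(35.7 fm)² + 2²/(144 fm)²].
Evaluating gives E = 1.10×10^-13 J.

E = 1.10×10^-13 J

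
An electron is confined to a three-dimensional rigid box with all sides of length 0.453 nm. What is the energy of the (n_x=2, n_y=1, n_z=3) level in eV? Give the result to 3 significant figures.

For a 3D rectangular well E = (h²/8m_e)·Σ n_i²/L_i² = (6.626×10^-34)²/(8·9.109×10^-31) · [2²/(0.453 nm)² + 1²/(0.453 nm)² + 3²/(0.453 nm)²].
Evaluating gives E = 4.110×10^-18 J = 25.7 eV.

E = 25.7 eV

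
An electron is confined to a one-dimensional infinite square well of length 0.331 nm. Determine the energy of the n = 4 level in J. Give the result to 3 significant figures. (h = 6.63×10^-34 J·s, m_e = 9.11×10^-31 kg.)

E_4 = 8.81×10^-18 J

For an infinite well E_n = n²h²/(8m_eL²), so E_1 = h²/(8m_eL²) = (6.63×10^-34)²/(8·9.11×10^-31·(3.31×10^-10 m)²) = 5.505×10^-19 J.
Then E_4 = 4²·E_1 = 16·5.505×10^-19 J = 8.81×10^-18 J.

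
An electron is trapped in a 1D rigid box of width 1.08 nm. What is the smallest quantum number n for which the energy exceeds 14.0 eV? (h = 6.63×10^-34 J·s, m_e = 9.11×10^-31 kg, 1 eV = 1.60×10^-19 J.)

E_1 = h²/(8m_eL²) = 5.171×10^-20 J = 0.3232 eV.
Need n² > 14.0/0.3232 = 43.32, i.e. n > 6.582.
The smallest integer satisfying this is n = 7.

n = 7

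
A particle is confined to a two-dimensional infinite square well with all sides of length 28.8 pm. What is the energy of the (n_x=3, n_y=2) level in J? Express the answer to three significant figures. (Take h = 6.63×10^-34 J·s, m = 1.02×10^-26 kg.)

For a 2D rectangular well E = (h²/8m)·Σ n_i²/L_i² = (6.63×10^-34)²/(8·1.02×10^-26) · [3²/(28.8 pm)² + 2²/(28.8 pm)²].
Evaluating gives E = 8.44×10^-20 J.

E = 8.44×10^-20 J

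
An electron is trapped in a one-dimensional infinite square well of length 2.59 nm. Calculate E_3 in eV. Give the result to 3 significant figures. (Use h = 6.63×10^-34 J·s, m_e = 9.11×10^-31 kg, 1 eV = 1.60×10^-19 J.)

For an infinite well E_n = n²h²/(8m_eL²), so E_1 = h²/(8m_eL²) = (6.63×10^-34)²/(8·9.11×10^-31·(2.59×10^-9 m)²) = 8.991×10^-21 J.
Then E_3 = 3²·E_1 = 9·8.991×10^-21 J = 8.092×10^-20 J.
Converting, E_3 = 8.092×10^-20 J / (1.60×10^-19 J/eV) = 0.506 eV.

E_3 = 0.506 eV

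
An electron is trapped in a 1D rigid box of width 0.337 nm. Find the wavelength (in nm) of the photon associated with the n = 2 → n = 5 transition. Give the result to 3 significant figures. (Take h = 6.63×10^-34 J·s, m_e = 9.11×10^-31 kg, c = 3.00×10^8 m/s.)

λ = 17.8 nm

E_1 = h²/(8m_eL²) = 5.311×10^-19 J, so ΔE = (5² − 2²)E_1 = 1.115×10^-17 J.
λ = hc/ΔE = (6.63×10^-34·3.00×10^8)/1.115×10^-17 = 1.78×10^-8 m = 17.8 nm.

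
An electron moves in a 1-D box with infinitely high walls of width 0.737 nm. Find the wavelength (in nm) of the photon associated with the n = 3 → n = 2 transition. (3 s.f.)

λ = 358 nm

E_1 = h²/(8m_eL²) = 1.109×10^-19 J, so ΔE = (3² − 2²)E_1 = 5.545×10^-19 J.
λ = hc/ΔE = (6.626×10^-34·2.998×10^8)/5.545×10^-19 = 3.58×10^-7 m = 358 nm.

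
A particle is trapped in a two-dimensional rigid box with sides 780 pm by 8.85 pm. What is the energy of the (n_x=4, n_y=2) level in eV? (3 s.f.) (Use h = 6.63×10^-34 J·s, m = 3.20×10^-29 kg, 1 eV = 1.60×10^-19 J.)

E = 548 eV

For a 2D rectangular well E = (h²/8m)·Σ n_i²/L_i² = (6.63×10^-34)²/(8·3.20×10^-29) · [4²/(780 pm)² + 2²/(8.85 pm)²].
Evaluating gives E = 8.774×10^-17 J = 548 eV.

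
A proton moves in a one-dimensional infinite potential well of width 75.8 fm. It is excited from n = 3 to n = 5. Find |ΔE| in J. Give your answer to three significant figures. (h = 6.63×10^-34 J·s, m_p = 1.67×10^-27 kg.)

|ΔE| = 9.16×10^-14 J

E_1 = h²/(8m_pL²) = 5.726×10^-15 J.
|ΔE| = |3² − 5²|·E_1 = 16·5.726×10^-15 J = 9.16×10^-14 J.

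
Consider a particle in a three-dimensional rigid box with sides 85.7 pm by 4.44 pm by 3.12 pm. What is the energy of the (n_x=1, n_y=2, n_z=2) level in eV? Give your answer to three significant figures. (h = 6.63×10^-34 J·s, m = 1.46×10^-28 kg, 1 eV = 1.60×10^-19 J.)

E = 1.44×10^3 eV

For a 3D rectangular well E = (h²/8m)·Σ n_i²/L_i² = (6.63×10^-34)²/(8·1.46×10^-28) · [1²/(85.7 pm)² + 2²/(4.44 pm)² + 2²/(3.12 pm)²].
Evaluating gives E = 2.311×10^-16 J = 1.44×10^3 eV.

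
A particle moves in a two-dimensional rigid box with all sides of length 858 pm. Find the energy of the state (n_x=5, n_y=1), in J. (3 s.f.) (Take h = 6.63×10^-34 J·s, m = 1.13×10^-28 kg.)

E = 1.72×10^-20 J

For a 2D rectangular well E = (h²/8m)·Σ n_i²/L_i² = (6.63×10^-34)²/(8·1.13×10^-28) · [5²/(858 pm)² + 1²/(858 pm)²].
Evaluating gives E = 1.72×10^-20 J.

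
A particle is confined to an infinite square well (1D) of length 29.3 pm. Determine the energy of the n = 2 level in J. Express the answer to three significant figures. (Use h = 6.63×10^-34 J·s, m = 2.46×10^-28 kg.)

For an infinite well E_n = n²h²/(8mL²), so E_1 = h²/(8mL²) = (6.63×10^-34)²/(8·2.46×10^-28·(2.93×10^-11 m)²) = 2.602×10^-19 J.
Then E_2 = 2²·E_1 = 4·2.602×10^-19 J = 1.04×10^-18 J.

E_2 = 1.04×10^-18 J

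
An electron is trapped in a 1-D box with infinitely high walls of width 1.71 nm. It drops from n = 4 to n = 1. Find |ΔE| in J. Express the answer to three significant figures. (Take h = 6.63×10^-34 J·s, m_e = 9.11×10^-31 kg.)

|ΔE| = 3.09×10^-19 J

E_1 = h²/(8m_eL²) = 2.063×10^-20 J.
|ΔE| = |4² − 1²|·E_1 = 15·2.063×10^-20 J = 3.09×10^-19 J.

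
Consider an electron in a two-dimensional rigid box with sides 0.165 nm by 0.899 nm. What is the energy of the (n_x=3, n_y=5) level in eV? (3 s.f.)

For a 2D rectangular well E = (h²/8m_e)·Σ n_i²/L_i² = (6.626×10^-34)²/(8·9.109×10^-31) · [3²/(0.165 nm)² + 5²/(0.899 nm)²].
Evaluating gives E = 2.178×10^-17 J = 136 eV.

E = 136 eV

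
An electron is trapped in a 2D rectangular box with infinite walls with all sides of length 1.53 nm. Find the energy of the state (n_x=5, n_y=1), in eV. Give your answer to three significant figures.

E = 4.18 eV

For a 2D rectangular well E = (h²/8m_e)·Σ n_i²/L_i² = (6.626×10^-34)²/(8·9.109×10^-31) · [5²/(1.53 nm)² + 1²/(1.53 nm)²].
Evaluating gives E = 6.692×10^-19 J = 4.18 eV.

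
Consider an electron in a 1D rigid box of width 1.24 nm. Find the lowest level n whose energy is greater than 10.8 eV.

n = 7

E_1 = h²/(8m_eL²) = 3.918×10^-20 J = 0.2446 eV.
Need n² > 10.8/0.2446 = 44.15, i.e. n > 6.645.
The smallest integer satisfying this is n = 7.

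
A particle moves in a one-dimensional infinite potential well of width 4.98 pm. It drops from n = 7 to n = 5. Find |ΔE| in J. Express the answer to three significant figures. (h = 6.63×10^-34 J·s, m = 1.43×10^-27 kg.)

|ΔE| = 3.72×10^-17 J

E_1 = h²/(8mL²) = 1.549×10^-18 J.
|ΔE| = |7² − 5²|·E_1 = 24·1.549×10^-18 J = 3.72×10^-17 J.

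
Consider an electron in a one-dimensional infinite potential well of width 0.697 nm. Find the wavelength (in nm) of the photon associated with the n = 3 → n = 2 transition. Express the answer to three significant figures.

λ = 320 nm

E_1 = h²/(8m_eL²) = 1.240×10^-19 J, so ΔE = (3² − 2²)E_1 = 6.200×10^-19 J.
λ = hc/ΔE = (6.626×10^-34·2.998×10^8)/6.200×10^-19 = 3.20×10^-7 m = 320 nm.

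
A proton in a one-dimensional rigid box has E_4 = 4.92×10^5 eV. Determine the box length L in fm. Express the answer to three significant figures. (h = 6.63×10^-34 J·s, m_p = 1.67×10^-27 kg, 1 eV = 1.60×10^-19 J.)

L = 81.8 fm

From E_n = n²h²/(8m_pL²), L = n·h/√(8m_pE_n).
E_4 = 4.92×10^5 eV = 7.872×10^-14 J, so L = 4·6.63×10^-34/√(8·1.67×10^-27·7.872×10^-14) = 8.18×10^-14 m = 81.8 fm.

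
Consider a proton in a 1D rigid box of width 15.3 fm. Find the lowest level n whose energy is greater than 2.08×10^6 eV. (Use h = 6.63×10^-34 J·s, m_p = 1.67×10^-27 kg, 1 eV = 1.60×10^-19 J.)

n = 2

E_1 = h²/(8m_pL²) = 1.406×10^-13 J = 8.788×10^5 eV.
Need n² > 2.08×10^6/8.788×10^5 = 2.367, i.e. n > 1.539.
The smallest integer satisfying this is n = 2.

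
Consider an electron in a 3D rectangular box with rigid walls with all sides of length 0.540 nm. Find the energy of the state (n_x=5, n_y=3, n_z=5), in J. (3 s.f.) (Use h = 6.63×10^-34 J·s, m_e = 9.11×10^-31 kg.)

E = 1.22×10^-17 J

For a 3D rectangular well E = (h²/8m_e)·Σ n_i²/L_i² = (6.63×10^-34)²/(8·9.11×10^-31) · [5²/(0.540 nm)² + 3²/(0.540 nm)² + 5²/(0.540 nm)²].
Evaluating gives E = 1.22×10^-17 J.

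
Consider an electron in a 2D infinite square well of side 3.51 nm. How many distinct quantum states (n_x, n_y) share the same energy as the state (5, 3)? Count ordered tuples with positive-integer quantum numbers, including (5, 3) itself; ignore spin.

The level has n_x² + n_y² = 34. The ordered positive-integer solutions are (3, 5), (5, 3).
That gives 2 states.

degeneracy = 2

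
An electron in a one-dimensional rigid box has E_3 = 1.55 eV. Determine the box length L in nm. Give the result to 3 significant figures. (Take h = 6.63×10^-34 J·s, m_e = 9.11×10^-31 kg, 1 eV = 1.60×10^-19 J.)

From E_n = n²h²/(8m_eL²), L = n·h/√(8m_eE_n).
E_3 = 1.55 eV = 2.480×10^-19 J, so L = 3·6.63×10^-34/√(8·9.11×10^-31·2.480×10^-19) = 1.48×10^-9 m = 1.48 nm.

L = 1.48 nm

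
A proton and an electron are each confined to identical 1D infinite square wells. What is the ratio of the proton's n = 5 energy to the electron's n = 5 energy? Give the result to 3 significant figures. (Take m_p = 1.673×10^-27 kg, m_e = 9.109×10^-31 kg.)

E_n ∝ 1/m at fixed n and L, so the ratio is m_e/m_p = 9.109×10^-31/1.673×10^-27 = 5.44×10^-4.

5.44×10^-4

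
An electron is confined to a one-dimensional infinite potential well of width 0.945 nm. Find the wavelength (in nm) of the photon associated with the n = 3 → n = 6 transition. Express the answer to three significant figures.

E_1 = h²/(8m_eL²) = 6.747×10^-20 J, so ΔE = (6² − 3²)E_1 = 1.822×10^-18 J.
λ = hc/ΔE = (6.626×10^-34·2.998×10^8)/1.822×10^-18 = 1.09×10^-7 m = 109 nm.

λ = 109 nm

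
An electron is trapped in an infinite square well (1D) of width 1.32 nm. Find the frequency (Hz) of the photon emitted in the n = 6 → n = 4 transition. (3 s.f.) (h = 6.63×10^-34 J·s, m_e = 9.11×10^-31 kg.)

E_1 = h²/(8m_eL²) = 3.462×10^-20 J and ΔE = (6² − 4²)E_1 = 6.924×10^-19 J.
f = ΔE/h = 6.924×10^-19/6.63×10^-34 = 1.04×10^15 Hz.

f = 1.04×10^15 Hz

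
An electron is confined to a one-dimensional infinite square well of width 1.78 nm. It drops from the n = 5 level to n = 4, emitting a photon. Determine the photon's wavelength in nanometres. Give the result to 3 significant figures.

λ = 1.16×10^3 nm

E_1 = h²/(8m_eL²) = 1.902×10^-20 J, so ΔE = (5² − 4²)E_1 = 1.712×10^-19 J.
λ = hc/ΔE = (6.626×10^-34·2.998×10^8)/1.712×10^-19 = 1.16×10^-6 m = 1.16×10^3 nm.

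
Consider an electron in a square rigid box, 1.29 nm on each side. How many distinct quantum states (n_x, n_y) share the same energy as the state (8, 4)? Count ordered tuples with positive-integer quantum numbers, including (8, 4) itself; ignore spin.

degeneracy = 2

The level has n_x² + n_y² = 80. The ordered positive-integer solutions are (4, 8), (8, 4).
That gives 2 states.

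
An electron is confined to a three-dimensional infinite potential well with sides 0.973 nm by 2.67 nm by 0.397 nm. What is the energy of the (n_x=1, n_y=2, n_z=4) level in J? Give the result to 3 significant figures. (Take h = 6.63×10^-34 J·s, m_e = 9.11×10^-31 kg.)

For a 3D rectangular well E = (h²/8m_e)·Σ n_i²/L_i² = (6.63×10^-34)²/(8·9.11×10^-31) · [1²/(0.973 nm)² + 2²/(2.67 nm)² + 4²/(0.397 nm)²].
Evaluating gives E = 6.22×10^-18 J.

E = 6.22×10^-18 J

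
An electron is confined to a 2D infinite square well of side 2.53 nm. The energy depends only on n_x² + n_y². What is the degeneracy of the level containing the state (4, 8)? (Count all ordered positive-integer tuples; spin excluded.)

degeneracy = 2

The level has n_x² + n_y² = 80. The ordered positive-integer solutions are (4, 8), (8, 4).
That gives 2 states.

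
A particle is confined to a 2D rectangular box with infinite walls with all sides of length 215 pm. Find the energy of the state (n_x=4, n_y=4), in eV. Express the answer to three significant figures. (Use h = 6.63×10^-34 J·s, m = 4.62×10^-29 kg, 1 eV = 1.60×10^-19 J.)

E = 5.15 eV

For a 2D rectangular well E = (h²/8m)·Σ n_i²/L_i² = (6.63×10^-34)²/(8·4.62×10^-29) · [4²/(215 pm)² + 4²/(215 pm)²].
Evaluating gives E = 8.233×10^-19 J = 5.15 eV.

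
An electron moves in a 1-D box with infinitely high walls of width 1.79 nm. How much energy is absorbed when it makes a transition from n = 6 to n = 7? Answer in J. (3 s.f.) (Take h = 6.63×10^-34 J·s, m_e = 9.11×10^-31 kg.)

E_1 = h²/(8m_eL²) = 1.882×10^-20 J.
|ΔE| = |6² − 7²|·E_1 = 13·1.882×10^-20 J = 2.45×10^-19 J.

|ΔE| = 2.45×10^-19 J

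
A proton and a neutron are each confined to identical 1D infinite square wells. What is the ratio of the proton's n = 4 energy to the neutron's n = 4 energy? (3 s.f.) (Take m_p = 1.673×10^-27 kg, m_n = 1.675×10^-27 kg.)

1.00

E_n ∝ 1/m at fixed n and L, so the ratio is m_n/m_p = 1.675×10^-27/1.673×10^-27 = 1.00.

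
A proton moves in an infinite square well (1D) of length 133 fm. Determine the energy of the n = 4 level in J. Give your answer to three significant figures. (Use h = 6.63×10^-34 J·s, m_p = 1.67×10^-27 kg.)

For an infinite well E_n = n²h²/(8m_pL²), so E_1 = h²/(8m_pL²) = (6.63×10^-34)²/(8·1.67×10^-27·(1.33×10^-13 m)²) = 1.860×10^-15 J.
Then E_4 = 4²·E_1 = 16·1.860×10^-15 J = 2.98×10^-14 J.

E_4 = 2.98×10^-14 J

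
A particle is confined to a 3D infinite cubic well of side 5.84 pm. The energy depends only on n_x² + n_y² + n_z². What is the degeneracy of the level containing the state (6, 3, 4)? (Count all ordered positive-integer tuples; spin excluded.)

The level has n_x² + n_y² + n_z² = 61. The ordered positive-integer solutions are (3, 4, 6), (3, 6, 4), (4, 3, 6), (4, 6, 3), (6, 3, 4), (6, 4, 3).
That gives 6 states.

degeneracy = 6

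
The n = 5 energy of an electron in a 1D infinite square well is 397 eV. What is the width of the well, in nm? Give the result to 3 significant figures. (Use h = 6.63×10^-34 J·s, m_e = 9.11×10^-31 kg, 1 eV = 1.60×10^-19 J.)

L = 0.154 nm

From E_n = n²h²/(8m_eL²), L = n·h/√(8m_eE_n).
E_5 = 397 eV = 6.352×10^-17 J, so L = 5·6.63×10^-34/√(8·9.11×10^-31·6.352×10^-17) = 1.54×10^-10 m = 0.154 nm.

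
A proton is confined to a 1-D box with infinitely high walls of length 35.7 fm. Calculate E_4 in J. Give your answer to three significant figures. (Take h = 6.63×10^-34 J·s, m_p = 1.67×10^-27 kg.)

E_4 = 4.13×10^-13 J

For an infinite well E_n = n²h²/(8m_pL²), so E_1 = h²/(8m_pL²) = (6.63×10^-34)²/(8·1.67×10^-27·(3.57×10^-14 m)²) = 2.582×10^-14 J.
Then E_4 = 4²·E_1 = 16·2.582×10^-14 J = 4.13×10^-13 J.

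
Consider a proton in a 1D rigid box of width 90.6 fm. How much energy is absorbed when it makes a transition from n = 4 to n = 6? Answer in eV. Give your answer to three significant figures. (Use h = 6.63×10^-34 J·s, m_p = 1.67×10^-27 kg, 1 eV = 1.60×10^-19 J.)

|ΔE| = 5.01×10^5 eV

E_1 = h²/(8m_pL²) = 4.008×10^-15 J.
|ΔE| = |4² − 6²|·E_1 = 20·4.008×10^-15 J = 8.016×10^-14 J = 5.01×10^5 eV.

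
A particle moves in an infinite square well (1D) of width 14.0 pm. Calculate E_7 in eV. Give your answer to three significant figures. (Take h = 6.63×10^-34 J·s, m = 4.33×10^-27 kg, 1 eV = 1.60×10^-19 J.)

E_7 = 19.8 eV

For an infinite well E_n = n²h²/(8mL²), so E_1 = h²/(8mL²) = (6.63×10^-34)²/(8·4.33×10^-27·(1.40×10^-11 m)²) = 6.474×10^-20 J.
Then E_7 = 7²·E_1 = 49·6.474×10^-20 J = 3.172×10^-18 J.
Converting, E_7 = 3.172×10^-18 J / (1.60×10^-19 J/eV) = 19.8 eV.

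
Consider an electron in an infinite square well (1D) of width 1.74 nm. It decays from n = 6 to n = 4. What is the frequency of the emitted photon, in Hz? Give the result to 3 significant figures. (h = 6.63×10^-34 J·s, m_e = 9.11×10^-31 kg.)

E_1 = h²/(8m_eL²) = 1.992×10^-20 J and ΔE = (6² − 4²)E_1 = 3.984×10^-19 J.
f = ΔE/h = 3.984×10^-19/6.63×10^-34 = 6.01×10^14 Hz.

f = 6.01×10^14 Hz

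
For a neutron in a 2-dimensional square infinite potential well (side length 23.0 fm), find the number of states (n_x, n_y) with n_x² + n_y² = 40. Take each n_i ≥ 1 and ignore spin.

The level has n_x² + n_y² = 40. The ordered positive-integer solutions are (2, 6), (6, 2).
That gives 2 states.

degeneracy = 2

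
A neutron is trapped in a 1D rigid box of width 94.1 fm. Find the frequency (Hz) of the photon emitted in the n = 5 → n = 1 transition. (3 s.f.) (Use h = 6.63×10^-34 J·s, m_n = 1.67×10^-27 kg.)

E_1 = h²/(8m_nL²) = 3.716×10^-15 J and ΔE = (5² − 1²)E_1 = 8.918×10^-14 J.
f = ΔE/h = 8.918×10^-14/6.63×10^-34 = 1.35×10^20 Hz.

f = 1.35×10^20 Hz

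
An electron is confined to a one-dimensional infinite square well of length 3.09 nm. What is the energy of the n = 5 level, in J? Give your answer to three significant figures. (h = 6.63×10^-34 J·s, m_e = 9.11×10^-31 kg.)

E_5 = 1.58×10^-19 J

For an infinite well E_n = n²h²/(8m_eL²), so E_1 = h²/(8m_eL²) = (6.63×10^-34)²/(8·9.11×10^-31·(3.09×10^-9 m)²) = 6.317×10^-21 J.
Then E_5 = 5²·E_1 = 25·6.317×10^-21 J = 1.58×10^-19 J.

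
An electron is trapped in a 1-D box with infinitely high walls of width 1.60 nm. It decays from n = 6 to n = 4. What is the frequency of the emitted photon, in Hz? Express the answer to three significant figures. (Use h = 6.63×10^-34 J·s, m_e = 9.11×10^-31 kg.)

f = 7.11×10^14 Hz

E_1 = h²/(8m_eL²) = 2.356×10^-20 J and ΔE = (6² − 4²)E_1 = 4.712×10^-19 J.
f = ΔE/h = 4.712×10^-19/6.63×10^-34 = 7.11×10^14 Hz.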